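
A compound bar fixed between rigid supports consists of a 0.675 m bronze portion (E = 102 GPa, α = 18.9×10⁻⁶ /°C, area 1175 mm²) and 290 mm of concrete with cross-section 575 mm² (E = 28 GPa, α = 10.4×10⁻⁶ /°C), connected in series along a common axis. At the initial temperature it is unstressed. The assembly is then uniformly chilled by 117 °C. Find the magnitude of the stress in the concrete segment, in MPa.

Free thermal contraction of the whole bar: Σ αᵢΔT Lᵢ = 18.9×10⁻⁶×117×675 + 10.4×10⁻⁶×117×290 = 1.845 mm.
The rigid supports impose zero overall length change; the single axial force P common to all segments must satisfy P Σ Lᵢ/(AᵢEᵢ) = δ_free.
Σ Lᵢ/(AᵢEᵢ) = 675/(1175×102×10³) + 290/(575×28×10³) = 2.364×10⁻⁵ mm/N.
So P = 1.845 / 2.364×10⁻⁵ = 78.05 kN, tensile.
σ_{concrete} = P / A = 78050 / 575 = 135.7 MPa.

σ ≈ 136 MPa (tensile)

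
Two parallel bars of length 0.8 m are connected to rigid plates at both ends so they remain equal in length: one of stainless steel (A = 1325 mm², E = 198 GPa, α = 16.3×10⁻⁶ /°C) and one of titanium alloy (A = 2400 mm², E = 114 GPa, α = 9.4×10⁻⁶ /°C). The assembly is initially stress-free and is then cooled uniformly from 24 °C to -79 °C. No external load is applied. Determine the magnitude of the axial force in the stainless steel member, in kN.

Equilibrium of a rigid end plate with no external load gives equal and opposite internal forces ±P in the two members. Since α_{stainless steel} > α_{titanium alloy}, cooling drives the stainless steel into tension and the titanium alloy into compression.
Compatibility of the two members (thermal + elastic change equal): (α₁ − α₂)ΔT = P·[1/(A₁E₁) + 1/(A₂E₂)].
|α₁ − α₂|·ΔT = 6.9×10⁻⁶ × 103 = 0.0007107.
1/(A₁E₁) + 1/(A₂E₂) = 1/(1325×198×10³) + 1/(2400×114×10³) = 7.467×10⁻⁹ N⁻¹.
P = 0.0007107 / 7.467×10⁻⁹ = 95180 N = 95.18 kN.

P ≈ 95.2 kN (tensile in the stainless steel)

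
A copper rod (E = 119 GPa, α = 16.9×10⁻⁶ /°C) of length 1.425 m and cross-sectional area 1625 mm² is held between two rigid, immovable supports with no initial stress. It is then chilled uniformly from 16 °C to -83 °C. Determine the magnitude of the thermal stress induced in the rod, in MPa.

With length fixed, the mechanical strain must cancel the thermal strain αΔT = 16.9×10⁻⁶ × 99 = 1673.1×10⁻⁶.
The stress required to suppress this strain is σ = Eε = 119×10³ × 1673.1×10⁻⁶ = 199.1 MPa, tensile since the rod is trying to contract.

σ ≈ 199 MPa (tensile)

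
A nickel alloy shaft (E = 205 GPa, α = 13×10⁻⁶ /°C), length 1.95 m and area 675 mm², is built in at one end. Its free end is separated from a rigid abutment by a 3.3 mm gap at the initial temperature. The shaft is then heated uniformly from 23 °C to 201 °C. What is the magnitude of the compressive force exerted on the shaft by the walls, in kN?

Unrestrained expansion: δ_free = αΔT L = 13×10⁻⁶ × 178 × 1950 = 4.512 mm.
The gap closes (δ_free > 3.3 mm) and the wall then resists a further 4.512 − 3.3 = 1.212 mm of expansion.
So σ = E(δ_free − g)/L = 205×10³ × 1.212/1950 = 127.4 MPa.
P = σA = 127.4 × 675 = 86.03 kN.

P ≈ 86 kN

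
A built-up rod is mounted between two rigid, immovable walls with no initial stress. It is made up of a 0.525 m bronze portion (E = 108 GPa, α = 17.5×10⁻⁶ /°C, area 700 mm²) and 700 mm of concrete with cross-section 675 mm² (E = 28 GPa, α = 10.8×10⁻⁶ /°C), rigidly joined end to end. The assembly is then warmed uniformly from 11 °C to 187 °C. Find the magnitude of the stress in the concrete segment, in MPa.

σ ≈ 99.3 MPa (compressive)

With the walls removed the bar would change length by δ_free = Σ αᵢΔT Lᵢ = 17.5×10⁻⁶×176×525 + 10.8×10⁻⁶×176×700 = 2.948 mm.
The walls prevent any net length change, so an axial force P (same in every segment) develops. Compatibility: P · Σ Lᵢ/(AᵢEᵢ) = δ_free.
Σ Lᵢ/(AᵢEᵢ) = 525/(700×108×10³) + 700/(675×28×10³) = 4.398×10⁻⁵ mm/N.
P = 2.948 / 4.398×10⁻⁵ = 67020 N = 67.02 kN, compressive.
σ_{concrete} = P / A = 67020 / 675 = 99.29 MPa.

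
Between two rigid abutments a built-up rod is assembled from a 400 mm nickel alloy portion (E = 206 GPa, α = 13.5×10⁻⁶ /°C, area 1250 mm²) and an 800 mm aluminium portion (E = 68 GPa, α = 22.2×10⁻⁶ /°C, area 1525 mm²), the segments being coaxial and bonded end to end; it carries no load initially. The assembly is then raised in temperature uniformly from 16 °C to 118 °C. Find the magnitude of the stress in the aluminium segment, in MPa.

σ ≈ 167 MPa (compressive)

With the walls removed the bar would change length by δ_free = Σ αᵢΔT Lᵢ = 13.5×10⁻⁶×102×400 + 22.2×10⁻⁶×102×800 = 2.362 mm.
The walls prevent any net length change, so an axial force P (same in every segment) develops. Compatibility: P · Σ Lᵢ/(AᵢEᵢ) = δ_free.
The series flexibility is Σ Lᵢ/(AᵢEᵢ) = 400/(1250×206×10³) + 800/(1525×68×10³) = 9.268×10⁻⁶ mm/N.
Hence P = δ_free / Σ(L/AE) = 2.362/9.268×10⁻⁶ = 254.9 kN (compressive).
σ_{aluminium} = P / A = 254900 / 1525 = 167.1 MPa.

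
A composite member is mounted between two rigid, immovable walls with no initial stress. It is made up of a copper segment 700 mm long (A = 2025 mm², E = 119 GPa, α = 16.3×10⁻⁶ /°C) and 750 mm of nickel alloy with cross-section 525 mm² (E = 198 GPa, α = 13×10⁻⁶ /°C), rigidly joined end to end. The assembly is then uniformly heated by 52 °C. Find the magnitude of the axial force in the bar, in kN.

P ≈ 109 kN (compressive)

Free thermal expansion of the whole bar: Σ αᵢΔT Lᵢ = 16.3×10⁻⁶×52×700 + 13×10⁻⁶×52×750 = 1.1 mm.
The rigid supports impose zero overall length change; the single axial force P common to all segments must satisfy P Σ Lᵢ/(AᵢEᵢ) = δ_free.
The series flexibility is Σ Lᵢ/(AᵢEᵢ) = 700/(2025×119×10³) + 750/(525×198×10³) = 1.012×10⁻⁵ mm/N.
Hence P = δ_free / Σ(L/AE) = 1.1/1.012×10⁻⁵ = 108.7 kN (compressive).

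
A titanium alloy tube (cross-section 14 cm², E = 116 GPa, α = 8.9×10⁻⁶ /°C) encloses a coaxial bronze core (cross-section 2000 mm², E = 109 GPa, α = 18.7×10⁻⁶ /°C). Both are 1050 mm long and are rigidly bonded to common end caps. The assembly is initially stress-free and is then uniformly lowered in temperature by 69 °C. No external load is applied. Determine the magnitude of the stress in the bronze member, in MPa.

σ ≈ 31.5 MPa (tensile)

Both members must finish at the same length. With the larger α, the bronze tends to over-contract; the plates restrain it, putting the bronze in tension and the titanium alloy in compression. With no external load the two internal forces are equal and opposite, magnitude P.
Equating the net (thermal + elastic) strains gives |α₁ − α₂|·ΔT = P·[1/(A₁E₁) + 1/(A₂E₂)].
|α₁ − α₂|·ΔT = 9.8×10⁻⁶ × 69 = 0.0006762.
1/(A₁E₁) + 1/(A₂E₂) = 1/(1400×116×10³) + 1/(2000×109×10³) = 1.074×10⁻⁸ N⁻¹.
So P = 0.0006762 / 1.074×10⁻⁸ = 62.93 kN.
σ_{bronze} = P/A₂ = 62930/2000 = 31.47 MPa, tensile.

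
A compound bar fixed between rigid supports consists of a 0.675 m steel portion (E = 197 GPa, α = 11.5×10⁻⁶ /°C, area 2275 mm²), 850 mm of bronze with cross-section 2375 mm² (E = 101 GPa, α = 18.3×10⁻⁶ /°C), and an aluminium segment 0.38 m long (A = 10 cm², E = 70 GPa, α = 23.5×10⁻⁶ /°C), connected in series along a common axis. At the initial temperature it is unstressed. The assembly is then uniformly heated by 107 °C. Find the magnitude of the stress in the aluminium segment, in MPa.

Free thermal expansion of the whole bar: Σ αᵢΔT Lᵢ = 11.5×10⁻⁶×107×675 + 18.3×10⁻⁶×107×850 + 23.5×10⁻⁶×107×380 = 3.45 mm.
The walls prevent any net length change, so an axial force P (same in every segment) develops. Compatibility: P · Σ Lᵢ/(AᵢEᵢ) = δ_free.
Σ Lᵢ/(AᵢEᵢ) = 675/(2275×197×10³) + 850/(2375×101×10³) + 380/(1000×70×10³) = 1.048×10⁻⁵ mm/N.
Hence P = δ_free / Σ(L/AE) = 3.45/1.048×10⁻⁵ = 329.3 kN (compressive).
σ_{aluminium} = P / A = 329300 / 1000 = 329.3 MPa.

σ ≈ 329 MPa (compressive)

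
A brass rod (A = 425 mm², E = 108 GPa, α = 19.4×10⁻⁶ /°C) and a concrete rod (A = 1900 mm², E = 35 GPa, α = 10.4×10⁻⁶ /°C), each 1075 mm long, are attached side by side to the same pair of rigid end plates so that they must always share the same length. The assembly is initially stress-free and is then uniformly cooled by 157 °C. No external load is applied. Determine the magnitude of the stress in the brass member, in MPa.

Both members must finish at the same length. With the larger α, the brass tends to over-contract; the plates restrain it, putting the brass in tension and the concrete in compression. With no external load the two internal forces are equal and opposite, magnitude P.
Compatibility of the two members (thermal + elastic change equal): (α₁ − α₂)ΔT = P·[1/(A₁E₁) + 1/(A₂E₂)].
|α₁ − α₂|·ΔT = 9×10⁻⁶ × 157 = 0.001413.
1/(A₁E₁) + 1/(A₂E₂) = 1/(425×108×10³) + 1/(1900×35×10³) = 3.682×10⁻⁸ N⁻¹.
P = 0.001413 / 3.682×10⁻⁸ = 38370 N = 38.37 kN.
σ_{brass} = P/A₁ = 38370/425 = 90.29 MPa, tensile.

σ ≈ 90.3 MPa (tensile)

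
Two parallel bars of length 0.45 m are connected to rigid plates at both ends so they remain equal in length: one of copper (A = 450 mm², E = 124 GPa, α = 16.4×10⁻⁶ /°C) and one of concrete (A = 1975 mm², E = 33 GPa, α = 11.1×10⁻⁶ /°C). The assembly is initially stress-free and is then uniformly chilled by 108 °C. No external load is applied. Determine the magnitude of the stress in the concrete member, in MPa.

σ ≈ 8.71 MPa (compressive)

Equilibrium of a rigid end plate with no external load gives equal and opposite internal forces ±P in the two members. Since α_{copper} > α_{concrete}, cooling drives the copper into tension and the concrete into compression.
Setting the final lengths equal and cancelling L: (α₁ − α₂)ΔT = P/(A₁E₁) + P/(A₂E₂).
|α₁ − α₂|·ΔT = 5.3×10⁻⁶ × 108 = 0.0005724.
1/(A₁E₁) + 1/(A₂E₂) = 1/(450×124×10³) + 1/(1975×33×10³) = 3.326×10⁻⁸ N⁻¹.
P = 0.0005724 / 3.326×10⁻⁸ = 17210 N = 17.21 kN.
σ_{concrete} = P/A₂ = 17210/1975 = 8.713 MPa, compressive.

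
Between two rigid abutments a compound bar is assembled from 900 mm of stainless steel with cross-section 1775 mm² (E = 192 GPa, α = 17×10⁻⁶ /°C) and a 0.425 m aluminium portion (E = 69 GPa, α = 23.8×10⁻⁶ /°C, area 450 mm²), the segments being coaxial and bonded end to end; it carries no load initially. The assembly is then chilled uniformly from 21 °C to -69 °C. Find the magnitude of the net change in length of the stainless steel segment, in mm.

Free thermal contraction of the whole bar: Σ αᵢΔT Lᵢ = 17×10⁻⁶×90×900 + 23.8×10⁻⁶×90×425 = 2.287 mm.
The rigid supports impose zero overall length change; the single axial force P common to all segments must satisfy P Σ Lᵢ/(AᵢEᵢ) = δ_free.
The series flexibility is Σ Lᵢ/(AᵢEᵢ) = 900/(1775×192×10³) + 425/(450×69×10³) = 1.633×10⁻⁵ mm/N.
P = 2.287 / 1.633×10⁻⁵ = 140100 N = 140.1 kN, tensile.
For the stainless steel segment, free thermal change = 17×10⁻⁶×90×900 = 1.377 mm and elastic change from P = 140100×900/(1775×192×10³) = 0.3699 mm; these oppose, so the net change is 1.01 mm (segment shortens).

|ΔL| ≈ 1.01 mm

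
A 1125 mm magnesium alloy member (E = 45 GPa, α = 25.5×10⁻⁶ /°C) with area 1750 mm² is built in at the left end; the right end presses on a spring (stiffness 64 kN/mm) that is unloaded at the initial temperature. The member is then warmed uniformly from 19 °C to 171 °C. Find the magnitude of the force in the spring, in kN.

Free thermal expansion: δ_free = αΔT L = 25.5×10⁻⁶ × 152 × 1125 = 4.361 mm.
Let P be the compressive force at the spring. The member shortens elastically by PL/(AE) and the spring compresses by P/k; together these equal δ_free.
So P = δ_free / [L/(AE) + 1/k] = 4.361 / [ 1125/(1750×45×10³) + 1/(64×10³) ].
P = 4.361 / 2.991×10⁻⁵ = 145800 N.

P ≈ 146 kN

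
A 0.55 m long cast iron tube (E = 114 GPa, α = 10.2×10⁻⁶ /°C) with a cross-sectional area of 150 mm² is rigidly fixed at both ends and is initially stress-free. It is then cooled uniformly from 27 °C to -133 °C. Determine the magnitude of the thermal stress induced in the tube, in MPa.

σ ≈ 186 MPa (tensile)

The supports are rigid, so the total axial strain is zero. The restrained thermal strain is ε = αΔT = 10.2×10⁻⁶ × 160 = 1632×10⁻⁶.
The stress required to suppress this strain is σ = Eε = 114×10³ × 1632×10⁻⁶ = 186 MPa, tensile since the tube is trying to contract.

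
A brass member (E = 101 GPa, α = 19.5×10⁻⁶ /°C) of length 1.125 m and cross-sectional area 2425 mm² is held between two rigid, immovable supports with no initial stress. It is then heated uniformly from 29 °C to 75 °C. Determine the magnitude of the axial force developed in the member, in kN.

P ≈ 220 kN (compressive)

With zero net strain, σ = E·αΔT = 101 GPa × 19.5×10⁻⁶ × 46 = 90.6 MPa.
P = AEαΔT = 2425 × 101×10³ × 19.5×10⁻⁶ × 46 = 219.7 kN (compressive).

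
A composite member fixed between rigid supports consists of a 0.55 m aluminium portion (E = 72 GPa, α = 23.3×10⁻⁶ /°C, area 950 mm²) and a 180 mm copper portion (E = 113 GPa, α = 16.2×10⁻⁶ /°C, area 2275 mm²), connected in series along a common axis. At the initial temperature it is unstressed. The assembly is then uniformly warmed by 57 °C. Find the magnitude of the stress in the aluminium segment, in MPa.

σ ≈ 108 MPa (compressive)

Free thermal expansion of the whole bar: Σ αᵢΔT Lᵢ = 23.3×10⁻⁶×57×550 + 16.2×10⁻⁶×57×180 = 0.8967 mm.
The walls prevent any net length change, so an axial force P (same in every segment) develops. Compatibility: P · Σ Lᵢ/(AᵢEᵢ) = δ_free.
The series flexibility is Σ Lᵢ/(AᵢEᵢ) = 550/(950×72×10³) + 180/(2275×113×10³) = 8.741×10⁻⁶ mm/N.
Hence P = δ_free / Σ(L/AE) = 0.8967/8.741×10⁻⁶ = 102.6 kN (compressive).
σ_{aluminium} = P / A = 102600 / 950 = 108 MPa.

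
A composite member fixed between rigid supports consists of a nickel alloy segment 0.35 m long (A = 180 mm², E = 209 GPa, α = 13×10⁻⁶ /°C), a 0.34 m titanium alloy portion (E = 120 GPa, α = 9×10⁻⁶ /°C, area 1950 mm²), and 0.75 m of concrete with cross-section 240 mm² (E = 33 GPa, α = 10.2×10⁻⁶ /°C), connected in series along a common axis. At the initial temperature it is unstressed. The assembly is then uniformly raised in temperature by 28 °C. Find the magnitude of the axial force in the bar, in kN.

If the supports were absent, the total length change would be Σ αᵢΔT Lᵢ = 13×10⁻⁶×28×350 + 9×10⁻⁶×28×340 + 10.2×10⁻⁶×28×750 = 0.4273 mm.
The walls prevent any net length change, so an axial force P (same in every segment) develops. Compatibility: P · Σ Lᵢ/(AᵢEᵢ) = δ_free.
The series flexibility is Σ Lᵢ/(AᵢEᵢ) = 350/(180×209×10³) + 340/(1950×120×10³) + 750/(240×33×10³) = 0.0001055 mm/N.
P = 0.4273 / 0.0001055 = 4052 N = 4.052 kN, compressive.

P ≈ 4.05 kN (compressive)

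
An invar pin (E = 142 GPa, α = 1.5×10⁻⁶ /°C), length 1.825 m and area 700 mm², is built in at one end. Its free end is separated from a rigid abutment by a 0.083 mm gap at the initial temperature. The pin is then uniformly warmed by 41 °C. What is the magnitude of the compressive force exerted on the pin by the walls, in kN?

P ≈ 1.59 kN

If the wall were absent the pin would grow by αΔT L = 1.5×10⁻⁶ × 41 × 1825 = 0.1122 mm.
The gap closes (δ_free > 0.083 mm) and the wall then resists a further 0.1122 − 0.083 = 0.02924 mm of expansion.
Compatibility: PL/(AE) = 0.02924 mm, so σ = P/A = E × (0.02924/1825) = 2.275 MPa.
Force on the wall = σA = 2.275 × 700 mm² = 1.592 kN.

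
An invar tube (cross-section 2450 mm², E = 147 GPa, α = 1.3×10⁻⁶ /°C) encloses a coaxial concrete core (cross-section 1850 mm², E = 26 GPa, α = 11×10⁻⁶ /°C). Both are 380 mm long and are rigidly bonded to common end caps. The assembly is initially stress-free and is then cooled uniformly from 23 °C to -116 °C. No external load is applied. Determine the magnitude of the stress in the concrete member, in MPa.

σ ≈ 30.9 MPa (tensile)

Both members must finish at the same length. With the larger α, the concrete tends to over-contract; the plates restrain it, putting the concrete in tension and the invar in compression. With no external load the two internal forces are equal and opposite, magnitude P.
Equating the net (thermal + elastic) strains gives |α₁ − α₂|·ΔT = P·[1/(A₁E₁) + 1/(A₂E₂)].
|α₁ − α₂|·ΔT = 9.7×10⁻⁶ × 139 = 0.001348.
1/(A₁E₁) + 1/(A₂E₂) = 1/(2450×147×10³) + 1/(1850×26×10³) = 2.357×10⁻⁸ N⁻¹.
So P = 0.001348 / 2.357×10⁻⁸ = 57.21 kN.
σ_{concrete} = P/A₂ = 57210/1850 = 30.93 MPa, tensile.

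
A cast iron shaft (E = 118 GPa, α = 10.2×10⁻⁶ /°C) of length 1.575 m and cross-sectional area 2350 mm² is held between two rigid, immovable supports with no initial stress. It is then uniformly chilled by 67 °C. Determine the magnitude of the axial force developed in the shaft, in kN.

With zero net strain, σ = E·αΔT = 118 GPa × 10.2×10⁻⁶ × 67 = 80.64 MPa.
P = AEαΔT = 2350 × 118×10³ × 10.2×10⁻⁶ × 67 = 189.5 kN (tensile).

P ≈ 190 kN (tensile)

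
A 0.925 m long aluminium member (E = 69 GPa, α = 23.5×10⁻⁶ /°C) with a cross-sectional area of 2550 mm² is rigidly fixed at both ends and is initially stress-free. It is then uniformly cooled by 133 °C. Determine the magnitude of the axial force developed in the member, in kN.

With zero net strain, σ = E·αΔT = 69 GPa × 23.5×10⁻⁶ × 133 = 215.7 MPa.
P = AEαΔT = 2550 × 69×10³ × 23.5×10⁻⁶ × 133 = 549.9 kN (tensile).

P ≈ 550 kN (tensile)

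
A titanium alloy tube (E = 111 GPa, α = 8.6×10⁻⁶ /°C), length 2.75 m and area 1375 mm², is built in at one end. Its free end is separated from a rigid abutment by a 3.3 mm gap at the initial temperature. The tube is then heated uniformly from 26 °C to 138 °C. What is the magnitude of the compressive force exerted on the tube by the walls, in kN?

Unrestrained expansion: δ_free = αΔT L = 8.6×10⁻⁶ × 112 × 2750 = 2.649 mm.
This is smaller than the 3.3 mm clearance, so the tube expands freely without reaching the stop — the stress is zero.

P ≈ 0 kN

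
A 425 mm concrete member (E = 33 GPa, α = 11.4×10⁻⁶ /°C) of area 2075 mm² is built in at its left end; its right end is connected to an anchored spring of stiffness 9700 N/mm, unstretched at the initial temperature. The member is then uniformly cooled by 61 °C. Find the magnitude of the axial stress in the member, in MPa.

If the spring were absent the member would shorten by αΔT L = 11.4×10⁻⁶ × 61 × 425 = 0.2955 mm.
With a force P in the spring, the elastic change of the member is PL/(AE) and that of the spring is P/k; compatibility requires their sum to equal δ_free.
P [ L/(AE) + 1/k ] = δ_free → P [ 425/(2075×33×10³) + 1/(9700) ] = 0.2955.
P = 0.2955 / 0.0001093 = 2704 N.
σ = P/A = 2704/2075 = 1.303 MPa.

σ ≈ 1.3 MPa (tensile)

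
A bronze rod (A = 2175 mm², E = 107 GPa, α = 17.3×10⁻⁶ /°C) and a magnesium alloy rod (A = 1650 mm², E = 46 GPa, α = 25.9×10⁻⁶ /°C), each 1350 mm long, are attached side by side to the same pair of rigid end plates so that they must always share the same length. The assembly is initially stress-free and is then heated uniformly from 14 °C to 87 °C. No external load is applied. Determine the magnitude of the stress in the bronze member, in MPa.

σ ≈ 16.5 MPa (tensile)

Both members must finish at the same length. With the larger α, the magnesium alloy tends to over-expand; the plates restrain it, putting the magnesium alloy in compression and the bronze in tension. With no external load the two internal forces are equal and opposite, magnitude P.
Compatibility of the two members (thermal + elastic change equal): (α₁ − α₂)ΔT = P·[1/(A₁E₁) + 1/(A₂E₂)].
|α₁ − α₂|·ΔT = 8.6×10⁻⁶ × 73 = 0.0006278.
1/(A₁E₁) + 1/(A₂E₂) = 1/(2175×107×10³) + 1/(1650×46×10³) = 1.747×10⁻⁸ N⁻¹.
P = 0.0006278 / 1.747×10⁻⁸ = 35930 N = 35.93 kN.
σ_{bronze} = P/A₁ = 35930/2175 = 16.52 MPa, tensile.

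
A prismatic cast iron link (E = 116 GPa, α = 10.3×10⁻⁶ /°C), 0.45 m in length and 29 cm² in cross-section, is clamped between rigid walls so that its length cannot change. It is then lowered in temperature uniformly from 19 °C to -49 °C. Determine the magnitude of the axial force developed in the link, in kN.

P ≈ 236 kN (tensile)

With zero net strain, σ = E·αΔT = 116 GPa × 10.3×10⁻⁶ × 68 = 81.25 MPa.
Axial force P = σA = 81.25 × 2900 = 235600 N = 235.6 kN, tensile.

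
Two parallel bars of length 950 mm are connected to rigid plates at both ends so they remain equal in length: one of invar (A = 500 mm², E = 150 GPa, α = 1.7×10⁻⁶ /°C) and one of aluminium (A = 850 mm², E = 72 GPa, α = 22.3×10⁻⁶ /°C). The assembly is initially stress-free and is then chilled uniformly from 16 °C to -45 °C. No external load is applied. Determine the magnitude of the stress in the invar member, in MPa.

σ ≈ 84.7 MPa (compressive)

Equilibrium of a rigid end plate with no external load gives equal and opposite internal forces ±P in the two members. Since α_{aluminium} > α_{invar}, cooling drives the aluminium into tension and the invar into compression.
Setting the final lengths equal and cancelling L: (α₁ − α₂)ΔT = P/(A₁E₁) + P/(A₂E₂).
|α₁ − α₂|·ΔT = 20.6×10⁻⁶ × 61 = 0.001257.
1/(A₁E₁) + 1/(A₂E₂) = 1/(500×150×10³) + 1/(850×72×10³) = 2.967×10⁻⁸ N⁻¹.
So P = 0.001257 / 2.967×10⁻⁸ = 42.35 kN.
σ_{invar} = P/A₁ = 42350/500 = 84.7 MPa, compressive.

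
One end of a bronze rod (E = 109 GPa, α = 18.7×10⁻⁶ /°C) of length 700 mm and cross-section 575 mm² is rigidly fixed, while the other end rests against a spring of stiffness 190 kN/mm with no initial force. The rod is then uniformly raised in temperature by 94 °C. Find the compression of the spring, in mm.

Free thermal expansion: δ_free = αΔT L = 18.7×10⁻⁶ × 94 × 700 = 1.23 mm.
Let P be the compressive force at the spring. The rod shortens elastically by PL/(AE) and the spring compresses by P/k; together these equal δ_free.
P [ L/(AE) + 1/k ] = δ_free → P [ 700/(575×109×10³) + 1/(190×10³) ] = 1.23.
P = 1.23 / 1.643×10⁻⁵ = 74880 N.
Spring compression = P/k = 74880/(190×10³) = 0.3941 mm.

δ ≈ 0.394 mm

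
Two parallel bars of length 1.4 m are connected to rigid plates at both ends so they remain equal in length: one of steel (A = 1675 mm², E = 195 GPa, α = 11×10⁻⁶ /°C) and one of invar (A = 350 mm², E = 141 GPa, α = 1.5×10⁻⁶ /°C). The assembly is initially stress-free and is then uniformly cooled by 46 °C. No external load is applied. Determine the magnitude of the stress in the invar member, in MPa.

Equilibrium of a rigid end plate with no external load gives equal and opposite internal forces ±P in the two members. Since α_{steel} > α_{invar}, cooling drives the steel into tension and the invar into compression.
Equating the net (thermal + elastic) strains gives |α₁ − α₂|·ΔT = P·[1/(A₁E₁) + 1/(A₂E₂)].
|α₁ − α₂|·ΔT = 9.5×10⁻⁶ × 46 = 0.000437.
1/(A₁E₁) + 1/(A₂E₂) = 1/(1675×195×10³) + 1/(350×141×10³) = 2.333×10⁻⁸ N⁻¹.
P = 0.000437 / 2.333×10⁻⁸ = 18740 N = 18.74 kN.
σ_{invar} = P/A₂ = 18740/350 = 53.53 MPa, compressive.

σ ≈ 53.5 MPa (compressive)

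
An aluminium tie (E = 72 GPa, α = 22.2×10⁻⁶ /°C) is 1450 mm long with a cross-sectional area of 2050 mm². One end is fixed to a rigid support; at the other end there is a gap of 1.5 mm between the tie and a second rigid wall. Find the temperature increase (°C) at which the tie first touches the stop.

The gap closes when αΔT L = 1.5 mm, since the tie is still unstressed at that instant.
So ΔT = g/(αL) = 1.5/(22.2×10⁻⁶ × 1450) = 46.6 °C.

ΔT ≈ 46.6 °C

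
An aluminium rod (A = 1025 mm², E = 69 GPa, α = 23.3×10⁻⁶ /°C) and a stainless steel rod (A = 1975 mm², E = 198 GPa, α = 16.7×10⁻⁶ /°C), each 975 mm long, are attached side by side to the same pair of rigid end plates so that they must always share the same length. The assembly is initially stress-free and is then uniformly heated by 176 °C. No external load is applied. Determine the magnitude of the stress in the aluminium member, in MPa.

σ ≈ 67.9 MPa (compressive)

Equilibrium of a rigid end plate with no external load gives equal and opposite internal forces ±P in the two members. Since α_{aluminium} > α_{stainless steel}, heating drives the aluminium into compression and the stainless steel into tension.
Setting the final lengths equal and cancelling L: (α₁ − α₂)ΔT = P/(A₁E₁) + P/(A₂E₂).
|α₁ − α₂|·ΔT = 6.6×10⁻⁶ × 176 = 0.001162.
1/(A₁E₁) + 1/(A₂E₂) = 1/(1025×69×10³) + 1/(1975×198×10³) = 1.67×10⁻⁸ N⁻¹.
P = 0.001162 / 1.67×10⁻⁸ = 69570 N = 69.57 kN.
σ_{aluminium} = P/A₁ = 69570/1025 = 67.87 MPa, compressive.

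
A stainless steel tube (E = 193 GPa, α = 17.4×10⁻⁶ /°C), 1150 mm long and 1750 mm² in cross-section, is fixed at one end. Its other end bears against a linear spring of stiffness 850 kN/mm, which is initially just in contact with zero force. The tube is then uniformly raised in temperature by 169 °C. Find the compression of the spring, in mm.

δ ≈ 0.868 mm

The unrestrained thermal change is αΔT L = 17.4×10⁻⁶ × 169 × 1150 = 3.382 mm.
Let P be the compressive force at the spring. The tube shortens elastically by PL/(AE) and the spring compresses by P/k; together these equal δ_free.
So P = δ_free / [L/(AE) + 1/k] = 3.382 / [ 1150/(1750×193×10³) + 1/(850×10³) ].
P = 3.382 / 4.581×10⁻⁶ = 738100 N.
Spring compression = P/k = 738100/(850×10³) = 0.8684 mm.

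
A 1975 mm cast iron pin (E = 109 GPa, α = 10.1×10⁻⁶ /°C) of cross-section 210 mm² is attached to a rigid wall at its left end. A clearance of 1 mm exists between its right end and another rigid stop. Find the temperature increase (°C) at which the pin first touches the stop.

ΔT ≈ 50.1 °C

Contact occurs when the free expansion equals the gap: αΔT L = 1 mm.
So ΔT = g/(αL) = 1/(10.1×10⁻⁶ × 1975) = 50.13 °C.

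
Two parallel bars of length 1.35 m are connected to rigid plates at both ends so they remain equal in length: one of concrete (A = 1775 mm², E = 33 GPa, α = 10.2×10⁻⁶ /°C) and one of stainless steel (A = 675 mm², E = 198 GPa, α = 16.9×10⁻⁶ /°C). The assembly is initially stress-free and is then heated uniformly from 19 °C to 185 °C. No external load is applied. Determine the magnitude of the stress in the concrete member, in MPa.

σ ≈ 25.5 MPa (tensile)

The stainless steel has the larger α, so on heating it would change length more than the concrete if both were free. The rigid plates force a common final length, so the stainless steel is put into compression and the concrete into tension, with equal and opposite forces P (no external load).
Equating the net (thermal + elastic) strains gives |α₁ − α₂|·ΔT = P·[1/(A₁E₁) + 1/(A₂E₂)].
|α₁ − α₂|·ΔT = 6.7×10⁻⁶ × 166 = 0.001112.
1/(A₁E₁) + 1/(A₂E₂) = 1/(1775×33×10³) + 1/(675×198×10³) = 2.455×10⁻⁸ N⁻¹.
So P = 0.001112 / 2.455×10⁻⁸ = 45.3 kN.
σ_{concrete} = P/A₁ = 45300/1775 = 25.52 MPa, tensile.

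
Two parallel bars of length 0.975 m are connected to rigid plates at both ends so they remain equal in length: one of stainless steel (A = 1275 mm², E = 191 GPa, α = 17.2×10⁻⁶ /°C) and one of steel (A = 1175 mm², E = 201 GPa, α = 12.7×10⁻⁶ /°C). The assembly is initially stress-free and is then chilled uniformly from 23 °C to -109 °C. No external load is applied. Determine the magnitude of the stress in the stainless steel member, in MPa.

The stainless steel has the larger α, so on cooling it would change length more than the steel if both were free. The rigid plates force a common final length, so the stainless steel is put into tension and the steel into compression, with equal and opposite forces P (no external load).
Compatibility of the two members (thermal + elastic change equal): (α₁ − α₂)ΔT = P·[1/(A₁E₁) + 1/(A₂E₂)].
|α₁ − α₂|·ΔT = 4.5×10⁻⁶ × 132 = 0.000594.
1/(A₁E₁) + 1/(A₂E₂) = 1/(1275×191×10³) + 1/(1175×201×10³) = 8.341×10⁻⁹ N⁻¹.
P = 0.000594 / 8.341×10⁻⁹ = 71220 N = 71.22 kN.
σ_{stainless steel} = P/A₁ = 71220/1275 = 55.86 MPa, tensile.

σ ≈ 55.9 MPa (tensile)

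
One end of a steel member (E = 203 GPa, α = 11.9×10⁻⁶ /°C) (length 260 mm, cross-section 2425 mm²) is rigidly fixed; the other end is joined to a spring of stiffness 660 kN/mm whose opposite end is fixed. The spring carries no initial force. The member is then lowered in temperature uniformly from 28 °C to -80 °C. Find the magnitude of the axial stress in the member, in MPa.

σ ≈ 67.4 MPa (tensile)

The unrestrained thermal change is αΔT L = 11.9×10⁻⁶ × 108 × 260 = 0.3342 mm.
Let P be the tensile force in the spring. The member extends elastically by PL/(AE) and the spring stretches by P/k; together these equal δ_free.
P [ L/(AE) + 1/k ] = δ_free → P [ 260/(2425×203×10³) + 1/(660×10³) ] = 0.3342.
P = 0.3342 / 2.043×10⁻⁶ = 163500 N.
σ = P/A = 163500/2425 = 67.44 MPa.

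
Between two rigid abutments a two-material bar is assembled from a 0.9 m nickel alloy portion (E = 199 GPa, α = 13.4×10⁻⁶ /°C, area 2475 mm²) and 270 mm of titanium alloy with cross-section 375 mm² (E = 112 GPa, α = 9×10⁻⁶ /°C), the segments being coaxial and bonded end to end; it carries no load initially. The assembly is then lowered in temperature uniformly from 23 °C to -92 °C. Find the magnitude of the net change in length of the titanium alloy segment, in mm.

|ΔL| ≈ 1.02 mm

If the supports were absent, the total length change would be Σ αᵢΔT Lᵢ = 13.4×10⁻⁶×115×900 + 9×10⁻⁶×115×270 = 1.666 mm.
Since the ends are fixed, an axial force P builds up, equal in every segment, with P · Σ Lᵢ/(AᵢEᵢ) = δ_free.
Σ Lᵢ/(AᵢEᵢ) = 900/(2475×199×10³) + 270/(375×112×10³) = 8.256×10⁻⁶ mm/N.
P = 1.666 / 8.256×10⁻⁶ = 201800 N = 201.8 kN, tensile.
For the titanium alloy segment, free thermal change = 9×10⁻⁶×115×270 = 0.2795 mm and elastic change from P = 201800×270/(375×112×10³) = 1.298 mm; these oppose, so the net change is 1.02 mm (segment lengthens).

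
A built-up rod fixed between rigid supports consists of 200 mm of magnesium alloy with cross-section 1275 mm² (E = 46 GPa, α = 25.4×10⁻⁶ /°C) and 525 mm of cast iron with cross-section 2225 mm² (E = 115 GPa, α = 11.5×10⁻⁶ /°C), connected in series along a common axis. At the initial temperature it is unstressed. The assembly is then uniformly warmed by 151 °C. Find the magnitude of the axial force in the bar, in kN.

If the supports were absent, the total length change would be Σ αᵢΔT Lᵢ = 25.4×10⁻⁶×151×200 + 11.5×10⁻⁶×151×525 = 1.679 mm.
Since the ends are fixed, an axial force P builds up, equal in every segment, with P · Σ Lᵢ/(AᵢEᵢ) = δ_free.
The series flexibility is Σ Lᵢ/(AᵢEᵢ) = 200/(1275×46×10³) + 525/(2225×115×10³) = 5.462×10⁻⁶ mm/N.
Hence P = δ_free / Σ(L/AE) = 1.679/5.462×10⁻⁶ = 307.4 kN (compressive).

P ≈ 307 kN (compressive)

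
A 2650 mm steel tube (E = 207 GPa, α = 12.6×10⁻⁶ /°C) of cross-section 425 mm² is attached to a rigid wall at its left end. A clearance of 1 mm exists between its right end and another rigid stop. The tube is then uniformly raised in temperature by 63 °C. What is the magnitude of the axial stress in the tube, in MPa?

Free thermal elongation = αΔT L = 12.6×10⁻⁶ × 63 × 2650 = 2.104 mm.
After closing the 1 mm clearance, 2.104 − 1 = 1.104 mm of expansion remains to be suppressed by the wall.
That suppressed elongation corresponds to σ = E·Δ/L = 207×10³ × 1.104/2650 = 86.2 MPa.

σ ≈ 86.2 MPa (compressive)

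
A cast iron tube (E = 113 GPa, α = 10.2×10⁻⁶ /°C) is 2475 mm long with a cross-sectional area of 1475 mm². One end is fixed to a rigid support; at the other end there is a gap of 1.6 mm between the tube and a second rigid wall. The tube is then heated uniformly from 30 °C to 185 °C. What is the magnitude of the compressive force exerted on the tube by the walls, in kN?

If the wall were absent the tube would grow by αΔT L = 10.2×10⁻⁶ × 155 × 2475 = 3.913 mm.
After closing the 1.6 mm clearance, 3.913 − 1.6 = 2.313 mm of expansion remains to be suppressed by the wall.
That suppressed elongation corresponds to σ = E·Δ/L = 113×10³ × 2.313/2475 = 105.6 MPa.
Force on the wall = σA = 105.6 × 1475 mm² = 155.8 kN.

P ≈ 156 kN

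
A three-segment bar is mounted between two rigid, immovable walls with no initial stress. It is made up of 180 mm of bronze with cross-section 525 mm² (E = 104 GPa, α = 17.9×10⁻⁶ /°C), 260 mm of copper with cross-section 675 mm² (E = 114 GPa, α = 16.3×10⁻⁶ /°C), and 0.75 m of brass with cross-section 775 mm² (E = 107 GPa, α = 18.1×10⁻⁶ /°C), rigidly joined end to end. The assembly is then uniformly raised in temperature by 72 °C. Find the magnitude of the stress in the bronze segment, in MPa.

σ ≈ 184 MPa (compressive)

Free thermal expansion of the whole bar: Σ αᵢΔT Lᵢ = 17.9×10⁻⁶×72×180 + 16.3×10⁻⁶×72×260 + 18.1×10⁻⁶×72×750 = 1.515 mm.
Since the ends are fixed, an axial force P builds up, equal in every segment, with P · Σ Lᵢ/(AᵢEᵢ) = δ_free.
Σ Lᵢ/(AᵢEᵢ) = 180/(525×104×10³) + 260/(675×114×10³) + 750/(775×107×10³) = 1.572×10⁻⁵ mm/N.
P = 1.515 / 1.572×10⁻⁵ = 96340 N = 96.34 kN, compressive.
σ_{bronze} = P / A = 96340 / 525 = 183.5 MPa.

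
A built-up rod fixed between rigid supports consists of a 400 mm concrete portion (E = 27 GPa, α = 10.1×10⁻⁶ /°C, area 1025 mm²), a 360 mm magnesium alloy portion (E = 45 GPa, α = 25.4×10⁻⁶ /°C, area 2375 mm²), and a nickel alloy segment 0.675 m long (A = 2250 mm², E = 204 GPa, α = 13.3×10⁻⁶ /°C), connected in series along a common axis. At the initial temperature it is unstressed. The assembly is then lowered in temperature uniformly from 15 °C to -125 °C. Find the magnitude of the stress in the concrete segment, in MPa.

With the walls removed the bar would change length by δ_free = Σ αᵢΔT Lᵢ = 10.1×10⁻⁶×140×400 + 25.4×10⁻⁶×140×360 + 13.3×10⁻⁶×140×675 = 3.103 mm.
Since the ends are fixed, an axial force P builds up, equal in every segment, with P · Σ Lᵢ/(AᵢEᵢ) = δ_free.
The series flexibility is Σ Lᵢ/(AᵢEᵢ) = 400/(1025×27×10³) + 360/(2375×45×10³) + 675/(2250×204×10³) = 1.929×10⁻⁵ mm/N.
Hence P = δ_free / Σ(L/AE) = 3.103/1.929×10⁻⁵ = 160.8 kN (tensile).
σ_{concrete} = P / A = 160800 / 1025 = 156.9 MPa.

σ ≈ 157 MPa (tensile)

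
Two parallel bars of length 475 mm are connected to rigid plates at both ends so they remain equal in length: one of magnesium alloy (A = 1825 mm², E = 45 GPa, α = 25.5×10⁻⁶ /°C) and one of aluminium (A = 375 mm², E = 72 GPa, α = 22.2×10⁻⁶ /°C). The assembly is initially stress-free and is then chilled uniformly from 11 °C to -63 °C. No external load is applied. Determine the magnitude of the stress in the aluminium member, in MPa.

σ ≈ 13.2 MPa (compressive)

Equilibrium of a rigid end plate with no external load gives equal and opposite internal forces ±P in the two members. Since α_{magnesium alloy} > α_{aluminium}, cooling drives the magnesium alloy into tension and the aluminium into compression.
Equating the net (thermal + elastic) strains gives |α₁ − α₂|·ΔT = P·[1/(A₁E₁) + 1/(A₂E₂)].
|α₁ − α₂|·ΔT = 3.3×10⁻⁶ × 74 = 0.0002442.
1/(A₁E₁) + 1/(A₂E₂) = 1/(1825×45×10³) + 1/(375×72×10³) = 4.921×10⁻⁸ N⁻¹.
So P = 0.0002442 / 4.921×10⁻⁸ = 4.962 kN.
σ_{aluminium} = P/A₂ = 4962/375 = 13.23 MPa, compressive.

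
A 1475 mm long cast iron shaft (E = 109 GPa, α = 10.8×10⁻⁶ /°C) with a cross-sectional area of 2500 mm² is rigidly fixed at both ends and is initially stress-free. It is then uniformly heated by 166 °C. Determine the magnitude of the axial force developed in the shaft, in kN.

P ≈ 489 kN (compressive)

With zero net strain, σ = E·αΔT = 109 GPa × 10.8×10⁻⁶ × 166 = 195.4 MPa.
Axial force P = σA = 195.4 × 2500 = 488500 N = 488.5 kN, compressive.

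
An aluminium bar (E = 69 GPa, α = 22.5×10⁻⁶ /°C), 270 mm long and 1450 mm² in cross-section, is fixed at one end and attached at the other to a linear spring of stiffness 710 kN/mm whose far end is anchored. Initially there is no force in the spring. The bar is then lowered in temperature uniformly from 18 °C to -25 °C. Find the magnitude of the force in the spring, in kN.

P ≈ 63.6 kN

Free thermal contraction: δ_free = αΔT L = 22.5×10⁻⁶ × 43 × 270 = 0.2612 mm.
Let P be the tensile force in the spring. The bar extends elastically by PL/(AE) and the spring stretches by P/k; together these equal δ_free.
P [ L/(AE) + 1/k ] = δ_free → P [ 270/(1450×69×10³) + 1/(710×10³) ] = 0.2612.
P = 0.2612 / 4.107×10⁻⁶ = 63600 N.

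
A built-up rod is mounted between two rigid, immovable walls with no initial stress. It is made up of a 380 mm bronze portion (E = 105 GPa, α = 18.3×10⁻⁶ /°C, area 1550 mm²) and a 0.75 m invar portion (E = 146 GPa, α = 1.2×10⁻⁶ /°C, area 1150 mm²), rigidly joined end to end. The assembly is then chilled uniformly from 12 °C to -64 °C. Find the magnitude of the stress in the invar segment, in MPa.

σ ≈ 76.3 MPa (tensile)

If the supports were absent, the total length change would be Σ αᵢΔT Lᵢ = 18.3×10⁻⁶×76×380 + 1.2×10⁻⁶×76×750 = 0.5969 mm.
The walls prevent any net length change, so an axial force P (same in every segment) develops. Compatibility: P · Σ Lᵢ/(AᵢEᵢ) = δ_free.
The series flexibility is Σ Lᵢ/(AᵢEᵢ) = 380/(1550×105×10³) + 750/(1150×146×10³) = 6.802×10⁻⁶ mm/N.
P = 0.5969 / 6.802×10⁻⁶ = 87760 N = 87.76 kN, tensile.
σ_{invar} = P / A = 87760 / 1150 = 76.31 MPa.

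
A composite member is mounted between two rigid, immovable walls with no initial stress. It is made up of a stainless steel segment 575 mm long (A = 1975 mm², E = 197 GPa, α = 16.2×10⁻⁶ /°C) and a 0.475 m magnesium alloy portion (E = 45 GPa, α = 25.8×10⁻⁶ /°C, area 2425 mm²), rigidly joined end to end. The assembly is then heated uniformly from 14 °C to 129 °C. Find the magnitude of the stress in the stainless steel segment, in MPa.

If the supports were absent, the total length change would be Σ αᵢΔT Lᵢ = 16.2×10⁻⁶×115×575 + 25.8×10⁻⁶×115×475 = 2.481 mm.
The rigid supports impose zero overall length change; the single axial force P common to all segments must satisfy P Σ Lᵢ/(AᵢEᵢ) = δ_free.
Σ Lᵢ/(AᵢEᵢ) = 575/(1975×197×10³) + 475/(2425×45×10³) = 5.831×10⁻⁶ mm/N.
So P = 2.481 / 5.831×10⁻⁶ = 425.4 kN, compressive.
σ_{stainless steel} = P / A = 425400 / 1975 = 215.4 MPa.

σ ≈ 215 MPa (compressive)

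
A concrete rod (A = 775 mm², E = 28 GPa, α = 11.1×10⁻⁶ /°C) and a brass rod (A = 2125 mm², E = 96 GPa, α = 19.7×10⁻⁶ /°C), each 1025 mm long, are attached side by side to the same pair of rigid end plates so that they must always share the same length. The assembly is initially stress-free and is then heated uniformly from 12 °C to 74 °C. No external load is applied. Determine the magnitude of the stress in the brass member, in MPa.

The brass has the larger α, so on heating it would change length more than the concrete if both were free. The rigid plates force a common final length, so the brass is put into compression and the concrete into tension, with equal and opposite forces P (no external load).
Equating the net (thermal + elastic) strains gives |α₁ − α₂|·ΔT = P·[1/(A₁E₁) + 1/(A₂E₂)].
|α₁ − α₂|·ΔT = 8.6×10⁻⁶ × 62 = 0.0005332.
1/(A₁E₁) + 1/(A₂E₂) = 1/(775×28×10³) + 1/(2125×96×10³) = 5.098×10⁻⁸ N⁻¹.
So P = 0.0005332 / 5.098×10⁻⁸ = 10.46 kN.
σ_{brass} = P/A₂ = 10460/2125 = 4.921 MPa, compressive.

σ ≈ 4.92 MPa (compressive)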